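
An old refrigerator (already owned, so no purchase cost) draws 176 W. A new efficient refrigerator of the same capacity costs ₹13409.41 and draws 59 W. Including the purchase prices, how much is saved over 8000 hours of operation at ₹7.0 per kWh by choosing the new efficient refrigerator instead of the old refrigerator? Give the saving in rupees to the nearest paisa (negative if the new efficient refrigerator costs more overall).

-₹6857.41

old refrigerator: ₹0.00 + (176/1000) kW × 8000 h × ₹7.0 = ₹0.00 + ₹9856 = ₹9856
new efficient refrigerator: ₹13409.41 + (59/1000) kW × 8000 h × ₹7.0 = ₹13409.41 + ₹3304 = ₹16713.41
Saving = ₹9856 − ₹16713.41 = −₹6857.41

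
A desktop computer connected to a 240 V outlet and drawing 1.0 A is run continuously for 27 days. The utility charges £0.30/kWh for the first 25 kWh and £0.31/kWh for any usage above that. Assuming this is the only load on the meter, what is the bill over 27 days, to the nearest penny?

£47.96

Power = 1.0 A × 240 V = 240 W = 0.24 kW
Runtime = 24 h × 27 = 648 h
Energy = 0.24 kW × 648 h = 155.52 kWh
Tier 1 (0–25 kWh): 25 × £0.30 = £7.5
Above 25 kWh: 130.52 × £0.31 = £40.4612
Bill = £47.96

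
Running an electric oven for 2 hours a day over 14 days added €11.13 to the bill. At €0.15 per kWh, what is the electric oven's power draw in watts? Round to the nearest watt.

2650 W

Energy = €11.13 ÷ €0.15/kWh = 74.2 kWh
Runtime = 2 h/day × 14 days = 28 h
Power = 74.2 kWh ÷ 28 h = 2.65 kW = 2650 W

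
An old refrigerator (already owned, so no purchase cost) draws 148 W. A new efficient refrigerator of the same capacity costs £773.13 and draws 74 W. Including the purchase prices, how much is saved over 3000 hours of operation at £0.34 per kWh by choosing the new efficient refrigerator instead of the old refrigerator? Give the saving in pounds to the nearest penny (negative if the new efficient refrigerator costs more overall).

old refrigerator: £0.00 + (148/1000) kW × 3000 h × £0.34 = £0.00 + £150.96 = £150.96
new efficient refrigerator: £773.13 + (74/1000) kW × 3000 h × £0.34 = £773.13 + £75.48 = £848.61
Saving = £150.96 − £848.61 = −£697.65

-£697.65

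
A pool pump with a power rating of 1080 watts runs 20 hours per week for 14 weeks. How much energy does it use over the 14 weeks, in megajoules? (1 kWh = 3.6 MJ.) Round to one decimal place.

1088.6 MJ

Runtime = 20 h/week × 14 weeks = 280 h
Energy = 1.08 kW × 280 h = 302.4 kWh
= 302.4 × 3.6 MJ = 1088.6 MJ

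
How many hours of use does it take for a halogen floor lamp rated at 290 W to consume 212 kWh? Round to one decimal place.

Hours = 212 kWh ÷ 0.29 kW = 731.0 h

731.0 h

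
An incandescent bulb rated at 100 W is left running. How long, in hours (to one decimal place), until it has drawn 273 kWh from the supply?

2730.0 h

Hours = 273 kWh ÷ 0.1 kW = 2730.0 h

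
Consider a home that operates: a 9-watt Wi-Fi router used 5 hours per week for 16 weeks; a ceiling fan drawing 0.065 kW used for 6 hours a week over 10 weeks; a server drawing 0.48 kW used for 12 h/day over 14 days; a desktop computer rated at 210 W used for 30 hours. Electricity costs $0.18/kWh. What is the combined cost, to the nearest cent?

Wi-Fi router: Runtime = 5 h/week × 16 weeks = 80 h
Wi-Fi router: 0.009 kW × 80 h = 0.72 kWh
ceiling fan: Runtime = 6 h/week × 10 weeks = 60 h
ceiling fan: 0.065 kW × 60 h = 3.9 kWh
server: Runtime = 12 h/day × 14 days = 168 h
server: 0.48 kW × 168 h = 80.64 kWh
desktop computer: 0.21 kW × 30 h = 6.3 kWh
Total energy = 91.56 kWh
Cost = 91.56 × $0.18 = $16.48

$16.48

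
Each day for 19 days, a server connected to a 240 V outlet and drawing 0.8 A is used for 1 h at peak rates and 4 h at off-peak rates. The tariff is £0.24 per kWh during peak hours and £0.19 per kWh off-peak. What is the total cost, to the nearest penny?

Power = 0.8 A × 240 V = 192 W = 0.192 kW
Peak energy = 0.192 kW × 1 h × 19 = 3.648 kWh
Off-peak energy = 0.192 kW × 4 h × 19 = 14.592 kWh
Cost = 3.648 × £0.24 + 14.592 × £0.19 = £0.87552 + £2.77248 = £3.65

£3.65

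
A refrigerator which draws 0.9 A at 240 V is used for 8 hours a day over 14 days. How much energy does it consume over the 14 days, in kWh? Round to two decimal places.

24.19 kWh

Power = 0.9 A × 240 V = 216 W = 0.216 kW
Runtime = 8 h/day × 14 days = 112 h
Energy = 0.216 kW × 112 h = 24.192 kWh ≈ 24.19 kWh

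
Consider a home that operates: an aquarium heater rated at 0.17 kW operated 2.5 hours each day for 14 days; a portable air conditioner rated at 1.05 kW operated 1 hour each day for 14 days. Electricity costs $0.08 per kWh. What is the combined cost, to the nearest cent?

aquarium heater: Runtime = 2.5 h/day × 14 days = 35 h
aquarium heater: 0.17 kW × 35 h = 5.95 kWh
portable air conditioner: Runtime = 1 h/day × 14 days = 14 h
portable air conditioner: 1.05 kW × 14 h = 14.7 kWh
Total energy = 20.65 kWh
Cost = 20.65 × $0.08 = $1.65

$1.65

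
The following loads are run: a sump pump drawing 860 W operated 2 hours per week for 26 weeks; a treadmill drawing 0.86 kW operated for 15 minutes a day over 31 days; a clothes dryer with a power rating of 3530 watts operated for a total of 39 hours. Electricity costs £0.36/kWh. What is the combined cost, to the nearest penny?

£68.06

sump pump: Runtime = 2 h/week × 26 weeks = 52 h
sump pump: 0.86 kW × 52 h = 44.72 kWh
treadmill: Runtime = 15 min × 31 = 465 min = 7.75 h
treadmill: 0.86 kW × 7.75 h = 6.665 kWh
clothes dryer: 3.53 kW × 39 h = 137.67 kWh
Total energy = 189.055 kWh
Cost = 189.055 × £0.36 = £68.06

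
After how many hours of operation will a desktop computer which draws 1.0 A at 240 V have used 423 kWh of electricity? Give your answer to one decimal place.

Power = 1.0 A × 240 V = 240 W = 0.24 kW
Hours = 423 kWh ÷ 0.24 kW = 1762.5 h

1762.5 h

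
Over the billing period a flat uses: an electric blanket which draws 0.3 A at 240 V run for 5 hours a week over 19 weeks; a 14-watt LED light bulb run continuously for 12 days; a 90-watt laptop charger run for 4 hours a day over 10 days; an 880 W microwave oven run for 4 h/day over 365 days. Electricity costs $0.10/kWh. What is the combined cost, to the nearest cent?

$129.93

electric blanket: Power = 0.3 A × 240 V = 72 W = 0.072 kW
electric blanket: Runtime = 5 h/week × 19 weeks = 95 h
electric blanket: 0.072 kW × 95 h = 6.84 kWh
LED light bulb: Runtime = 24 h × 12 = 288 h
LED light bulb: 0.014 kW × 288 h = 4.032 kWh
laptop charger: Runtime = 4 h/day × 10 days = 40 h
laptop charger: 0.09 kW × 40 h = 3.6 kWh
microwave oven: Runtime = 4 h/day × 365 days = 1460 h
microwave oven: 0.88 kW × 1460 h = 1284.8 kWh
Total energy = 1299.272 kWh
Cost = 1299.272 × $0.10 = $129.93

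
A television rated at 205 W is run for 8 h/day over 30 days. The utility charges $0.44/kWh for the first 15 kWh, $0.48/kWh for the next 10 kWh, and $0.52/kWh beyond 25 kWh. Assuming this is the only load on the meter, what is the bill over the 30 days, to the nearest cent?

$23.98

Runtime = 8 h/day × 30 days = 240 h
Energy = 0.205 kW × 240 h = 49.2 kWh
Tier 1 (0–15 kWh): 15 × $0.44 = $6.6
Tier 2 (15–25 kWh): 10 × $0.48 = $4.8
Above 25 kWh: 24.2 × $0.52 = $12.584
Bill = $23.98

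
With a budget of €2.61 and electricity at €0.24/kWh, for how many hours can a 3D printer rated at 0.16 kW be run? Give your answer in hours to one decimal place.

68.0 h

Energy available = €2.61 ÷ €0.24/kWh = 10.875 kWh
Hours = 10.875 kWh ÷ 0.16 kW = 68.0 h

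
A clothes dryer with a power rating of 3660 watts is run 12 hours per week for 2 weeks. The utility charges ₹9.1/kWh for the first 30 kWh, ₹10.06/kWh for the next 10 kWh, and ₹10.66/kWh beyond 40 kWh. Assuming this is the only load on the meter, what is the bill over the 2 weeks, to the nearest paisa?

Runtime = 12 h/week × 2 weeks = 24 h
Energy = 3.66 kW × 24 h = 87.84 kWh
Tier 1 (0–30 kWh): 30 × ₹9.1 = ₹273
Tier 2 (30–40 kWh): 10 × ₹10.06 = ₹100.6
Above 40 kWh: 47.84 × ₹10.66 = ₹509.9744
Bill = ₹883.57

₹883.57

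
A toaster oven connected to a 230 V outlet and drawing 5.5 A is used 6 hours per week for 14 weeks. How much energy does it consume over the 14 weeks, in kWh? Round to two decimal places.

Power = 5.5 A × 230 V = 1265 W = 1.265 kW
Runtime = 6 h/week × 14 weeks = 84 h
Energy = 1.265 kW × 84 h = 106.26 kWh

106.26 kWh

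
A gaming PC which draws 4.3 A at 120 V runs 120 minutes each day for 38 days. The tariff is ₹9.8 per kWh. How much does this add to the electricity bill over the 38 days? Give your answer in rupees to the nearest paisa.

Power = 4.3 A × 120 V = 516 W = 0.516 kW
Runtime = 120 min × 38 = 4560 min = 76 h
Energy = 0.516 kW × 76 h = 39.216 kWh
Cost = 39.216 kWh × ₹9.8/kWh = ₹384.32

₹384.32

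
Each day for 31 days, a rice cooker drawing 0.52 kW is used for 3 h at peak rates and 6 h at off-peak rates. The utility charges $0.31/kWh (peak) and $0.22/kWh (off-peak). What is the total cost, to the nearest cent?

Peak energy = 0.52 kW × 3 h × 31 = 48.36 kWh
Off-peak energy = 0.52 kW × 6 h × 31 = 96.72 kWh
Cost = 48.36 × $0.31 + 96.72 × $0.22 = $14.9916 + $21.2784 = $36.27

$36.27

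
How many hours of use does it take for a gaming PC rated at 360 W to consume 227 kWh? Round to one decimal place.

Hours = 227 kWh ÷ 0.36 kW = 630.6 h

630.6 h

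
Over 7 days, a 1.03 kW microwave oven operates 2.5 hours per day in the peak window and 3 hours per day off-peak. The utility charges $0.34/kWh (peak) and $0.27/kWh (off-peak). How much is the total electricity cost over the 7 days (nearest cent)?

Peak energy = 1.03 kW × 2.5 h × 7 = 18.025 kWh
Off-peak energy = 1.03 kW × 3 h × 7 = 21.63 kWh
Cost = 18.025 × $0.34 + 21.63 × $0.27 = $6.1285 + $5.8401 = $11.97

$11.97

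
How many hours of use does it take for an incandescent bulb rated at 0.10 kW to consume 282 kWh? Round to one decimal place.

2820.0 h

Hours = 282 kWh ÷ 0.1 kW = 2820.0 h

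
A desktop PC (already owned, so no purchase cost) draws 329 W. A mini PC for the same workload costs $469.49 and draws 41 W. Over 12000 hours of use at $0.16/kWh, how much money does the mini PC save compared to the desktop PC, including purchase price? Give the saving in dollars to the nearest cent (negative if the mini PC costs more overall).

$83.47

desktop PC: $0.00 + (329/1000) kW × 12000 h × $0.16 = $0.00 + $631.68 = $631.68
mini PC: $469.49 + (41/1000) kW × 12000 h × $0.16 = $469.49 + $78.72 = $548.21
Saving = $631.68 − $548.21 = $83.47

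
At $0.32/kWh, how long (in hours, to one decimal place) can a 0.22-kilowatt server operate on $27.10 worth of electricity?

384.9 h

Energy available = $27.10 ÷ $0.32/kWh = 84.6875 kWh
Hours = 84.6875 kWh ÷ 0.22 kW = 384.9 h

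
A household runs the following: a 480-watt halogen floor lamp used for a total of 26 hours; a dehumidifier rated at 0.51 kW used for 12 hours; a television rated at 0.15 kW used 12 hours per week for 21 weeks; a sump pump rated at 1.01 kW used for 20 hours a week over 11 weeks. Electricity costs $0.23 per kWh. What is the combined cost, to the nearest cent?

halogen floor lamp: 0.48 kW × 26 h = 12.48 kWh
dehumidifier: 0.51 kW × 12 h = 6.12 kWh
television: Runtime = 12 h/week × 21 weeks = 252 h
television: 0.15 kW × 252 h = 37.8 kWh
sump pump: Runtime = 20 h/week × 11 weeks = 220 h
sump pump: 1.01 kW × 220 h = 222.2 kWh
Total energy = 278.6 kWh
Cost = 278.6 × $0.23 = $64.08

$64.08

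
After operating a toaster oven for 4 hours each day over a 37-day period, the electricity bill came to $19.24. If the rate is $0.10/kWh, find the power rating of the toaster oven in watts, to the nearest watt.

Energy = $19.24 ÷ $0.10/kWh = 192.4 kWh
Runtime = 4 h/day × 37 days = 148 h
Power = 192.4 kWh ÷ 148 h = 1.3 kW = 1300 W

1300 W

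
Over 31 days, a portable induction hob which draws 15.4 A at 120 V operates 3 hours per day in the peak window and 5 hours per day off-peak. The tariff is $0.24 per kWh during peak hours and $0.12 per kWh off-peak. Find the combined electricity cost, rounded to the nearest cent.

$75.62

Power = 15.4 A × 120 V = 1848 W = 1.848 kW
Peak energy = 1.848 kW × 3 h × 31 = 171.864 kWh
Off-peak energy = 1.848 kW × 5 h × 31 = 286.44 kWh
Cost = 171.864 × $0.24 + 286.44 × $0.12 = $41.24736 + $34.3728 = $75.62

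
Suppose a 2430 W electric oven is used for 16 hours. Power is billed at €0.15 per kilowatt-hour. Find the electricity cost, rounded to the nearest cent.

€5.83

Energy = 2.43 kW × 16 h = 38.88 kWh
Cost = 38.88 kWh × €0.15/kWh = €5.83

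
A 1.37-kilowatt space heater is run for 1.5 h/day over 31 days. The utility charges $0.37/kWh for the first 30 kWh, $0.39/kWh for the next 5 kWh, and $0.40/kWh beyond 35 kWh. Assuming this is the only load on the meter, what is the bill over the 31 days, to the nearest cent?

$24.53

Runtime = 1.5 h/day × 31 days = 46.5 h
Energy = 1.37 kW × 46.5 h = 63.705 kWh
Tier 1 (0–30 kWh): 30 × $0.37 = $11.1
Tier 2 (30–35 kWh): 5 × $0.39 = $1.95
Above 35 kWh: 28.705 × $0.40 = $11.482
Bill = $24.53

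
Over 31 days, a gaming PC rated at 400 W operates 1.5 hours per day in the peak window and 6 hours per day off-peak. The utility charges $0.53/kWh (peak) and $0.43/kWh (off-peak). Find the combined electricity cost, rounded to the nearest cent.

Peak energy = 0.4 kW × 1.5 h × 31 = 18.6 kWh
Off-peak energy = 0.4 kW × 6 h × 31 = 74.4 kWh
Cost = 18.6 × $0.53 + 74.4 × $0.43 = $9.858 + $31.992 = $41.85

$41.85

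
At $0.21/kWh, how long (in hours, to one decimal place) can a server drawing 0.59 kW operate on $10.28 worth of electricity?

Energy available = $10.28 ÷ $0.21/kWh = 48.9524 kWh
Hours = 48.9524 kWh ÷ 0.59 kW = 83.0 h

83.0 h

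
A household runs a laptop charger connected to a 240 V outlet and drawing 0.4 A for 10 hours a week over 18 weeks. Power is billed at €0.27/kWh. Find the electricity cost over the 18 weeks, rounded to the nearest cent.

€4.67

Power = 0.4 A × 240 V = 96 W = 0.096 kW
Runtime = 10 h/week × 18 weeks = 180 h
Energy = 0.096 kW × 180 h = 17.28 kWh
Cost = 17.28 kWh × €0.27/kWh = €4.67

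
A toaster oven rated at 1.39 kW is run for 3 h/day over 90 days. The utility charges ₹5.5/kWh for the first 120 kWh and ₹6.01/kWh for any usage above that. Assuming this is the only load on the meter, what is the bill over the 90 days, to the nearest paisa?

Runtime = 3 h/day × 90 days = 270 h
Energy = 1.39 kW × 270 h = 375.3 kWh
Tier 1 (0–120 kWh): 120 × ₹5.5 = ₹660
Above 120 kWh: 255.3 × ₹6.01 = ₹1534.353
Bill = ₹2194.35

₹2194.35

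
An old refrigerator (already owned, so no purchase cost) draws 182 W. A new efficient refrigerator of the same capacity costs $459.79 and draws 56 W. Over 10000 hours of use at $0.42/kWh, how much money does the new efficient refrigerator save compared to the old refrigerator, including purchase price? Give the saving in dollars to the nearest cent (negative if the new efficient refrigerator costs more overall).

$69.41

old refrigerator: $0.00 + (182/1000) kW × 10000 h × $0.42 = $0.00 + $764.4 = $764.4
new efficient refrigerator: $459.79 + (56/1000) kW × 10000 h × $0.42 = $459.79 + $235.2 = $694.99
Saving = $764.4 − $694.99 = $69.41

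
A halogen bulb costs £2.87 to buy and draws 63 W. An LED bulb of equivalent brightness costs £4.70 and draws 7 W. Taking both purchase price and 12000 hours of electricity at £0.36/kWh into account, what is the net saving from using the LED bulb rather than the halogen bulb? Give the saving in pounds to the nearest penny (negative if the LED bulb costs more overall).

£240.09

halogen bulb: £2.87 + (63/1000) kW × 12000 h × £0.36 = £2.87 + £272.16 = £275.03
LED bulb: £4.70 + (7/1000) kW × 12000 h × £0.36 = £4.70 + £30.24 = £34.94
Saving = £275.03 − £34.94 = £240.09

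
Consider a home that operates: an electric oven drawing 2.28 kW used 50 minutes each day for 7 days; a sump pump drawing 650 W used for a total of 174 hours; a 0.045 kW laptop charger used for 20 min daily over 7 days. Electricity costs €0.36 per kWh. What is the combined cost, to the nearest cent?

electric oven: Runtime = 50 min × 7 = 350 min = 5.833333… h
electric oven: 2.28 kW × 5.833333… h = 13.3 kWh
sump pump: 0.65 kW × 174 h = 113.1 kWh
laptop charger: Runtime = 20 min × 7 = 140 min = 2.333333… h
laptop charger: 0.045 kW × 2.333333… h = 0.105 kWh
Total energy = 126.505 kWh
Cost = 126.505 × €0.36 = €45.54

€45.54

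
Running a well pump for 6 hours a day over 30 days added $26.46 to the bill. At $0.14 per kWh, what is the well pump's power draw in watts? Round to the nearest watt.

1050 W

Energy = $26.46 ÷ $0.14/kWh = 189 kWh
Runtime = 6 h/day × 30 days = 180 h
Power = 189 kWh ÷ 180 h = 1.05 kW = 1050 W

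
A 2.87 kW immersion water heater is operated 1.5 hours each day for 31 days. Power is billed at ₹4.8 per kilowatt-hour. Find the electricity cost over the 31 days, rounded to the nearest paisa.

Runtime = 1.5 h/day × 31 days = 46.5 h
Energy = 2.87 kW × 46.5 h = 133.455 kWh
Cost = 133.455 kWh × ₹4.8/kWh = ₹640.58

₹640.58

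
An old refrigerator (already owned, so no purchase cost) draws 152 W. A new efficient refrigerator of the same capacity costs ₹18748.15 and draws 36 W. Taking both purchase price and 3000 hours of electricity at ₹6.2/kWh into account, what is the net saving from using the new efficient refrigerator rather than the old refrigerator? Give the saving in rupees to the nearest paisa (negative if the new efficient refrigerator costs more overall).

old refrigerator: ₹0.00 + (152/1000) kW × 3000 h × ₹6.2 = ₹0.00 + ₹2827.2 = ₹2827.2
new efficient refrigerator: ₹18748.15 + (36/1000) kW × 3000 h × ₹6.2 = ₹18748.15 + ₹669.6 = ₹19417.75
Saving = ₹2827.2 − ₹19417.75 = −₹16590.55

-₹16590.55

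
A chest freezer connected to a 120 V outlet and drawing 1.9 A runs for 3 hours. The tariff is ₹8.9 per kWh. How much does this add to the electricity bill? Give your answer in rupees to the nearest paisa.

Power = 1.9 A × 120 V = 228 W = 0.228 kW
Energy = 0.228 kW × 3 h = 0.684 kWh
Cost = 0.684 kWh × ₹8.9/kWh = ₹6.09

₹6.09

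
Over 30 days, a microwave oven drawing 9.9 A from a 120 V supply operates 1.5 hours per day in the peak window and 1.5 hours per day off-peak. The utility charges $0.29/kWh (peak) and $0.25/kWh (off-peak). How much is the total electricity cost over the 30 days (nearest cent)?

$28.87

Power = 9.9 A × 120 V = 1188 W = 1.188 kW
Peak energy = 1.188 kW × 1.5 h × 30 = 53.46 kWh
Off-peak energy = 1.188 kW × 1.5 h × 30 = 53.46 kWh
Cost = 53.46 × $0.29 + 53.46 × $0.25 = $15.5034 + $13.365 = $28.87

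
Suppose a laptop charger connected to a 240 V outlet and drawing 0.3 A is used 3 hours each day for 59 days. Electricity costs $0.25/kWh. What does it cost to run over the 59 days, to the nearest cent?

$3.19

Power = 0.3 A × 240 V = 72 W = 0.072 kW
Runtime = 3 h/day × 59 days = 177 h
Energy = 0.072 kW × 177 h = 12.744 kWh
Cost = 12.744 kWh × $0.25/kWh = $3.19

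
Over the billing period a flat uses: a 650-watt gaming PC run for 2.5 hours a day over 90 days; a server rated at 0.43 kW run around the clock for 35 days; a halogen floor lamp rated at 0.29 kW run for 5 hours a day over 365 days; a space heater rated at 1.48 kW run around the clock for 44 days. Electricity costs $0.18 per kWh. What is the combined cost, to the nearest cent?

gaming PC: Runtime = 2.5 h/day × 90 days = 225 h
gaming PC: 0.65 kW × 225 h = 146.25 kWh
server: Runtime = 24 h × 35 = 840 h
server: 0.43 kW × 840 h = 361.2 kWh
halogen floor lamp: Runtime = 5 h/day × 365 days = 1825 h
halogen floor lamp: 0.29 kW × 1825 h = 529.25 kWh
space heater: Runtime = 24 h × 44 = 1056 h
space heater: 1.48 kW × 1056 h = 1562.88 kWh
Total energy = 2599.58 kWh
Cost = 2599.58 × $0.18 = $467.92

$467.92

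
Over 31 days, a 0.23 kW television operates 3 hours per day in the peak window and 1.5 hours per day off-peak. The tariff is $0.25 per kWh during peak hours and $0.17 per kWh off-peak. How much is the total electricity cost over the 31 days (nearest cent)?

Peak energy = 0.23 kW × 3 h × 31 = 21.39 kWh
Off-peak energy = 0.23 kW × 1.5 h × 31 = 10.695 kWh
Cost = 21.39 × $0.25 + 10.695 × $0.17 = $5.3475 + $1.81815 = $7.17

$7.17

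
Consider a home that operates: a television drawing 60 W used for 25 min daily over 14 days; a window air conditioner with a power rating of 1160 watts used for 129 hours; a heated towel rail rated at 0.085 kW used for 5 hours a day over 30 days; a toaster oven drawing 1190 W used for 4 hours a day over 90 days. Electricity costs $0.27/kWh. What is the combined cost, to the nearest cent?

television: Runtime = 25 min × 14 = 350 min = 5.833333… h
television: 0.06 kW × 5.833333… h = 0.35 kWh
window air conditioner: 1.16 kW × 129 h = 149.64 kWh
heated towel rail: Runtime = 5 h/day × 30 days = 150 h
heated towel rail: 0.085 kW × 150 h = 12.75 kWh
toaster oven: Runtime = 4 h/day × 90 days = 360 h
toaster oven: 1.19 kW × 360 h = 428.4 kWh
Total energy = 591.14 kWh
Cost = 591.14 × $0.27 = $159.61

$159.61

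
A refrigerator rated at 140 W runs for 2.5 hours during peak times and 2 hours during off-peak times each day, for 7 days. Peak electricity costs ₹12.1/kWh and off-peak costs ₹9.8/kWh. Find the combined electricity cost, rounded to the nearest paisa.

Peak energy = 0.14 kW × 2.5 h × 7 = 2.45 kWh
Off-peak energy = 0.14 kW × 2 h × 7 = 1.96 kWh
Cost = 2.45 × ₹12.1 + 1.96 × ₹9.8 = ₹29.645 + ₹19.208 = ₹48.85

₹48.85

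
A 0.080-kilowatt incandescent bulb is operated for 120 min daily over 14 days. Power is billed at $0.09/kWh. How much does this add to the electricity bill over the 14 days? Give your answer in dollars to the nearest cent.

$0.20

Runtime = 120 min × 14 = 1680 min = 28 h
Energy = 0.08 kW × 28 h = 2.24 kWh
Cost = 2.24 kWh × $0.09/kWh = $0.20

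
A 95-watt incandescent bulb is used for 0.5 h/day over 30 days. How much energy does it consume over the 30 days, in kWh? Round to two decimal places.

1.43 kWh

Runtime = 0.5 h/day × 30 days = 15 h
Energy = 0.095 kW × 15 h = 1.425 kWh ≈ 1.43 kWh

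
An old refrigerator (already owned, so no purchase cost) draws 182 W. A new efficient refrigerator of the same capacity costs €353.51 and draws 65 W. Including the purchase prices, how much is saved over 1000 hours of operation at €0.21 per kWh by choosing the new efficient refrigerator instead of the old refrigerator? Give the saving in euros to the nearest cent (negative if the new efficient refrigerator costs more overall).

-€328.94

old refrigerator: €0.00 + (182/1000) kW × 1000 h × €0.21 = €0.00 + €38.22 = €38.22
new efficient refrigerator: €353.51 + (65/1000) kW × 1000 h × €0.21 = €353.51 + €13.65 = €367.16
Saving = €38.22 − €367.16 = −€328.94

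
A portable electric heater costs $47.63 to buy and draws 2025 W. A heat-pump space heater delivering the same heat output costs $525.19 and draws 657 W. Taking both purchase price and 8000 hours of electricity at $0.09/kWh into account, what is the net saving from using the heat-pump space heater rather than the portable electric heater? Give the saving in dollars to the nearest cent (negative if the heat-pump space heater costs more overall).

$507.40

portable electric heater: $47.63 + (2025/1000) kW × 8000 h × $0.09 = $47.63 + $1458 = $1505.63
heat-pump space heater: $525.19 + (657/1000) kW × 8000 h × $0.09 = $525.19 + $473.04 = $998.23
Saving = $1505.63 − $998.23 = $507.4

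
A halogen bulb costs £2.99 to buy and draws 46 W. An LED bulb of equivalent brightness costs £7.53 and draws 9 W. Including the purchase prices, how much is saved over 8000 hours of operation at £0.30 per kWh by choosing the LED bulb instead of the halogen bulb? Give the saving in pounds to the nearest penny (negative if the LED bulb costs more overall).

halogen bulb: £2.99 + (46/1000) kW × 8000 h × £0.30 = £2.99 + £110.4 = £113.39
LED bulb: £7.53 + (9/1000) kW × 8000 h × £0.30 = £7.53 + £21.6 = £29.13
Saving = £113.39 − £29.13 = £84.26

£84.26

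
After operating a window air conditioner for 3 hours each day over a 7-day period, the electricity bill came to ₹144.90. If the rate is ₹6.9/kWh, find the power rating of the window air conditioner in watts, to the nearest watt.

Energy = ₹144.90 ÷ ₹6.9/kWh = 21 kWh
Runtime = 3 h/day × 7 days = 21 h
Power = 21 kWh ÷ 21 h = 1 kW = 1000 W

1000 W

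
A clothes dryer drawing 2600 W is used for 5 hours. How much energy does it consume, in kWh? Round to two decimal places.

Energy = 2.6 kW × 5 h = 13 kWh

13.00 kWh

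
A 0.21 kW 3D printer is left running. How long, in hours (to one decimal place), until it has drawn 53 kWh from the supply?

252.4 h

Hours = 53 kWh ÷ 0.21 kW = 252.4 h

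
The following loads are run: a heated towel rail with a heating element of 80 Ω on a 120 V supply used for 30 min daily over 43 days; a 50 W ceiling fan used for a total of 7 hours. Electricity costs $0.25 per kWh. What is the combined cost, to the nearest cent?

heated towel rail: Power = V²/R = 120²/80 = 180 W = 0.18 kW
heated towel rail: Runtime = 30 min × 43 = 1290 min = 21.5 h
heated towel rail: 0.18 kW × 21.5 h = 3.87 kWh
ceiling fan: 0.05 kW × 7 h = 0.35 kWh
Total energy = 4.22 kWh
Cost = 4.22 × $0.25 = $1.06

$1.06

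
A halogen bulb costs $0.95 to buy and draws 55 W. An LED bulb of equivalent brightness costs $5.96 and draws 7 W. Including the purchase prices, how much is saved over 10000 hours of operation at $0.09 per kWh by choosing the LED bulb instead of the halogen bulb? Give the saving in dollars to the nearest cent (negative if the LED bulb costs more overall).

halogen bulb: $0.95 + (55/1000) kW × 10000 h × $0.09 = $0.95 + $49.5 = $50.45
LED bulb: $5.96 + (7/1000) kW × 10000 h × $0.09 = $5.96 + $6.3 = $12.26
Saving = $50.45 − $12.26 = $38.19

$38.19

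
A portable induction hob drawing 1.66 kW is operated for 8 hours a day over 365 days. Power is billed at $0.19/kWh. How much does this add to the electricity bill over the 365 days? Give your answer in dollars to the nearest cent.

$920.97

Runtime = 8 h/day × 365 days = 2920 h
Energy = 1.66 kW × 2920 h = 4847.2 kWh
Cost = 4847.2 kWh × $0.19/kWh = $920.97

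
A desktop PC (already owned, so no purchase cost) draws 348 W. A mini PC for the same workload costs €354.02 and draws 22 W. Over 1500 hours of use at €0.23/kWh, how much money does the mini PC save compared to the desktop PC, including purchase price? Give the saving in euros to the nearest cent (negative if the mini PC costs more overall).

desktop PC: €0.00 + (348/1000) kW × 1500 h × €0.23 = €0.00 + €120.06 = €120.06
mini PC: €354.02 + (22/1000) kW × 1500 h × €0.23 = €354.02 + €7.59 = €361.61
Saving = €120.06 − €361.61 = −€241.55

-€241.55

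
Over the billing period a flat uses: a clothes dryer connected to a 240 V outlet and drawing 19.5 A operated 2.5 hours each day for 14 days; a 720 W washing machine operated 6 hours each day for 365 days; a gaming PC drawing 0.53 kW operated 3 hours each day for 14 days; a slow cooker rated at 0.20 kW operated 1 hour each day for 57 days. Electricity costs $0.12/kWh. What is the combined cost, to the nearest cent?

$212.91

clothes dryer: Power = 19.5 A × 240 V = 4680 W = 4.68 kW
clothes dryer: Runtime = 2.5 h/day × 14 days = 35 h
clothes dryer: 4.68 kW × 35 h = 163.8 kWh
washing machine: Runtime = 6 h/day × 365 days = 2190 h
washing machine: 0.72 kW × 2190 h = 1576.8 kWh
gaming PC: Runtime = 3 h/day × 14 days = 42 h
gaming PC: 0.53 kW × 42 h = 22.26 kWh
slow cooker: Runtime = 1 h/day × 57 days = 57 h
slow cooker: 0.2 kW × 57 h = 11.4 kWh
Total energy = 1774.26 kWh
Cost = 1774.26 × $0.12 = $212.91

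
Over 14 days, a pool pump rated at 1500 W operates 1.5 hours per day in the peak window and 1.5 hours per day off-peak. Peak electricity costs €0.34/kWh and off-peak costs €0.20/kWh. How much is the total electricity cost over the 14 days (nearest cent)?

Peak energy = 1.5 kW × 1.5 h × 14 = 31.5 kWh
Off-peak energy = 1.5 kW × 1.5 h × 14 = 31.5 kWh
Cost = 31.5 × €0.34 + 31.5 × €0.20 = €10.71 + €6.3 = €17.01

€17.01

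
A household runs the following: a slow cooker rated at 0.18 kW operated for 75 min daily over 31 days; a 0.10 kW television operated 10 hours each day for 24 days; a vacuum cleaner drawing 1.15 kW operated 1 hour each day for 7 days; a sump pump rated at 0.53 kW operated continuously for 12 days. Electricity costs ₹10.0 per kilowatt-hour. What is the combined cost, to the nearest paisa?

slow cooker: Runtime = 75 min × 31 = 2325 min = 38.75 h
slow cooker: 0.18 kW × 38.75 h = 6.975 kWh
television: Runtime = 10 h/day × 24 days = 240 h
television: 0.1 kW × 240 h = 24 kWh
vacuum cleaner: Runtime = 1 h/day × 7 days = 7 h
vacuum cleaner: 1.15 kW × 7 h = 8.05 kWh
sump pump: Runtime = 24 h × 12 = 288 h
sump pump: 0.53 kW × 288 h = 152.64 kWh
Total energy = 191.665 kWh
Cost = 191.665 × ₹10.0 = ₹1916.65

₹1916.65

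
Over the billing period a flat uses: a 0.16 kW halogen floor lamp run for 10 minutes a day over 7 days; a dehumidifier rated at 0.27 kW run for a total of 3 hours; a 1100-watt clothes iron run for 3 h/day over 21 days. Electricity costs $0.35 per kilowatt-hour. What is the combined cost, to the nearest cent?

$24.60

halogen floor lamp: Runtime = 10 min × 7 = 70 min = 1.166666… h
halogen floor lamp: 0.16 kW × 1.166666… h = 0.186666… kWh
dehumidifier: 0.27 kW × 3 h = 0.81 kWh
clothes iron: Runtime = 3 h/day × 21 days = 63 h
clothes iron: 1.1 kW × 63 h = 69.3 kWh
Total energy = 70.296666… kWh
Cost = 70.296666… × $0.35 = $24.60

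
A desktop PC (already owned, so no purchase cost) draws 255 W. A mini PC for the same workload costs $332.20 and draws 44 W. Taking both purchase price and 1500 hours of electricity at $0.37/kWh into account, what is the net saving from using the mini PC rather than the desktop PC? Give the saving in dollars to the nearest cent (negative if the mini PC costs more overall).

desktop PC: $0.00 + (255/1000) kW × 1500 h × $0.37 = $0.00 + $141.525 = $141.525
mini PC: $332.20 + (44/1000) kW × 1500 h × $0.37 = $332.20 + $24.42 = $356.62
Saving = $141.525 − $356.62 = −$215.095 → -$215.10

-$215.10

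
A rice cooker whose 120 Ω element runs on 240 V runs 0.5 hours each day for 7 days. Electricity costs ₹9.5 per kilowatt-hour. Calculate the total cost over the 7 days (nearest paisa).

₹15.96

Power = V²/R = 240²/120 = 480 W = 0.48 kW
Runtime = 0.5 h/day × 7 days = 3.5 h
Energy = 0.48 kW × 3.5 h = 1.68 kWh
Cost = 1.68 kWh × ₹9.5/kWh = ₹15.96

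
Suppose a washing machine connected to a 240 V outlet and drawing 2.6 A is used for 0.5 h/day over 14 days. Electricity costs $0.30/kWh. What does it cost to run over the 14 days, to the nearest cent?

Power = 2.6 A × 240 V = 624 W = 0.624 kW
Runtime = 0.5 h/day × 14 days = 7 h
Energy = 0.624 kW × 7 h = 4.368 kWh
Cost = 4.368 kWh × $0.30/kWh = $1.31

$1.31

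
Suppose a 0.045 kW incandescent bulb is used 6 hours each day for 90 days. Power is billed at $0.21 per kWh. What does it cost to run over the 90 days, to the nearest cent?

$5.10

Runtime = 6 h/day × 90 days = 540 h
Energy = 0.045 kW × 540 h = 24.3 kWh
Cost = 24.3 kWh × $0.21/kWh = $5.10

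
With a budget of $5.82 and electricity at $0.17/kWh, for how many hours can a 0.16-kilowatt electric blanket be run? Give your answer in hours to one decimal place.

Energy available = $5.82 ÷ $0.17/kWh = 34.2353 kWh
Hours = 34.2353 kWh ÷ 0.16 kW = 214.0 h

214.0 h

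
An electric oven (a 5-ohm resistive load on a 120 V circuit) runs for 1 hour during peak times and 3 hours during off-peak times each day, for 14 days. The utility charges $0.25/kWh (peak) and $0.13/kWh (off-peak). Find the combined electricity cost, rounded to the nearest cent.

Power = V²/R = 120²/5 = 2880 W = 2.88 kW
Peak energy = 2.88 kW × 1 h × 14 = 40.32 kWh
Off-peak energy = 2.88 kW × 3 h × 14 = 120.96 kWh
Cost = 40.32 × $0.25 + 120.96 × $0.13 = $10.08 + $15.7248 = $25.80

$25.80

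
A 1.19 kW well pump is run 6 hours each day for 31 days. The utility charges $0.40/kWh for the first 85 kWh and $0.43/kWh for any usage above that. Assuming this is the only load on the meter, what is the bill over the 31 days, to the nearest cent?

Runtime = 6 h/day × 31 days = 186 h
Energy = 1.19 kW × 186 h = 221.34 kWh
Tier 1 (0–85 kWh): 85 × $0.40 = $34
Above 85 kWh: 136.34 × $0.43 = $58.6262
Bill = $92.63

$92.63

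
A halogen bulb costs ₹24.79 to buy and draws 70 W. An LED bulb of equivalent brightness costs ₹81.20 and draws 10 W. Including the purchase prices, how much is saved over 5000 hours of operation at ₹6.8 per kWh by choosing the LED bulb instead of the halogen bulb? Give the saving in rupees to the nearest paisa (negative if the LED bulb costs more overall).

₹1983.59

halogen bulb: ₹24.79 + (70/1000) kW × 5000 h × ₹6.8 = ₹24.79 + ₹2380 = ₹2404.79
LED bulb: ₹81.20 + (10/1000) kW × 5000 h × ₹6.8 = ₹81.20 + ₹340 = ₹421.2
Saving = ₹2404.79 − ₹421.2 = ₹1983.59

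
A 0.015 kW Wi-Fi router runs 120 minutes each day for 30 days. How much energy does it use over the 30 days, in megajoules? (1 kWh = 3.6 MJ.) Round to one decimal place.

Runtime = 120 min × 30 = 3600 min = 60 h
Energy = 0.015 kW × 60 h = 0.9 kWh
= 0.9 × 3.6 MJ = 3.2 MJ

3.2 MJ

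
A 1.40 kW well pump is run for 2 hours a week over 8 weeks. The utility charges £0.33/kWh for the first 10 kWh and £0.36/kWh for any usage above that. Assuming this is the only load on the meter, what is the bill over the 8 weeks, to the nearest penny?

Runtime = 2 h/week × 8 weeks = 16 h
Energy = 1.4 kW × 16 h = 22.4 kWh
Tier 1 (0–10 kWh): 10 × £0.33 = £3.3
Above 10 kWh: 12.4 × £0.36 = £4.464
Bill = £7.76

£7.76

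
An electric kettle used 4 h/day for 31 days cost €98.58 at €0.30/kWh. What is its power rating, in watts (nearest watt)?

2650 W

Energy = €98.58 ÷ €0.30/kWh = 328.6 kWh
Runtime = 4 h/day × 31 days = 124 h
Power = 328.6 kWh ÷ 124 h = 2.65 kW = 2650 W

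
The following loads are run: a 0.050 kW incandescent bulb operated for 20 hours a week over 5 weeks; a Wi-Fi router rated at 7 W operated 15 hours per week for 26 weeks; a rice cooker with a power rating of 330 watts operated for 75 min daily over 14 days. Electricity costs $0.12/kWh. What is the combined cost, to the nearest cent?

$1.62

incandescent bulb: Runtime = 20 h/week × 5 weeks = 100 h
incandescent bulb: 0.05 kW × 100 h = 5 kWh
Wi-Fi router: Runtime = 15 h/week × 26 weeks = 390 h
Wi-Fi router: 0.007 kW × 390 h = 2.73 kWh
rice cooker: Runtime = 75 min × 14 = 1050 min = 17.5 h
rice cooker: 0.33 kW × 17.5 h = 5.775 kWh
Total energy = 13.505 kWh
Cost = 13.505 × $0.12 = $1.62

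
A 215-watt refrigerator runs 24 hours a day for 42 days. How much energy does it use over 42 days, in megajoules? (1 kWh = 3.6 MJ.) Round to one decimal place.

Runtime = 24 h × 42 = 1008 h
Energy = 0.215 kW × 1008 h = 216.72 kWh
= 216.72 × 3.6 MJ = 780.2 MJ

780.2 MJ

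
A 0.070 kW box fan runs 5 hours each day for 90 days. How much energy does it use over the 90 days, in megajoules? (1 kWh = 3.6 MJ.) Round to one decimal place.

113.4 MJ

Runtime = 5 h/day × 90 days = 450 h
Energy = 0.07 kW × 450 h = 31.5 kWh
= 31.5 × 3.6 MJ = 113.4 MJ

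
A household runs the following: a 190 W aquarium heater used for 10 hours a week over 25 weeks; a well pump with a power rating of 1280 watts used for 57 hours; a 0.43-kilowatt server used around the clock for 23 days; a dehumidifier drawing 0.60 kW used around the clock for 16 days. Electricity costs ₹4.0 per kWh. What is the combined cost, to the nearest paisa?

aquarium heater: Runtime = 10 h/week × 25 weeks = 250 h
aquarium heater: 0.19 kW × 250 h = 47.5 kWh
well pump: 1.28 kW × 57 h = 72.96 kWh
server: Runtime = 24 h × 23 = 552 h
server: 0.43 kW × 552 h = 237.36 kWh
dehumidifier: Runtime = 24 h × 16 = 384 h
dehumidifier: 0.6 kW × 384 h = 230.4 kWh
Total energy = 588.22 kWh
Cost = 588.22 × ₹4.0 = ₹2352.88

₹2352.88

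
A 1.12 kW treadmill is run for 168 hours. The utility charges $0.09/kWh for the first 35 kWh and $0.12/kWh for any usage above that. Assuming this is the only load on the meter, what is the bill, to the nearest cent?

$21.53

Energy = 1.12 kW × 168 h = 188.16 kWh
Tier 1 (0–35 kWh): 35 × $0.09 = $3.15
Above 35 kWh: 153.16 × $0.12 = $18.3792
Bill = $21.53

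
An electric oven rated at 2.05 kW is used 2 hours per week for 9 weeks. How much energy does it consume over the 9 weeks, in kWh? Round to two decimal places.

36.90 kWh

Runtime = 2 h/week × 9 weeks = 18 h
Energy = 2.05 kW × 18 h = 36.9 kWh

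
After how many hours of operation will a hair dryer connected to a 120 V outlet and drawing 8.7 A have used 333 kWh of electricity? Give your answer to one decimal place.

Power = 8.7 A × 120 V = 1044 W = 1.044 kW
Hours = 333 kWh ÷ 1.044 kW = 319.0 h

319.0 h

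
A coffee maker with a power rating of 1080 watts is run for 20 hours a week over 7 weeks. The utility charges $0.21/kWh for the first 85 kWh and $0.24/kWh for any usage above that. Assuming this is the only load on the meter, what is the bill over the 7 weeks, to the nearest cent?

$33.74

Runtime = 20 h/week × 7 weeks = 140 h
Energy = 1.08 kW × 140 h = 151.2 kWh
Tier 1 (0–85 kWh): 85 × $0.21 = $17.85
Above 85 kWh: 66.2 × $0.24 = $15.888
Bill = $33.74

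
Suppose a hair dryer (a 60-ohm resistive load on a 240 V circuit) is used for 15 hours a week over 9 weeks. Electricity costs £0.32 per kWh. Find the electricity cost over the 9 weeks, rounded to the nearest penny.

£41.47

Power = V²/R = 240²/60 = 960 W = 0.96 kW
Runtime = 15 h/week × 9 weeks = 135 h
Energy = 0.96 kW × 135 h = 129.6 kWh
Cost = 129.6 kWh × £0.32/kWh = £41.47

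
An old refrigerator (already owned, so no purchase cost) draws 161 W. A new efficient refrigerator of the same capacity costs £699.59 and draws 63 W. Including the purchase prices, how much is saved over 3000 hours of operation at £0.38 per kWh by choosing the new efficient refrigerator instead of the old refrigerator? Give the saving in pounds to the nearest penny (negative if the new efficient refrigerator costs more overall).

-£587.87

old refrigerator: £0.00 + (161/1000) kW × 3000 h × £0.38 = £0.00 + £183.54 = £183.54
new efficient refrigerator: £699.59 + (63/1000) kW × 3000 h × £0.38 = £699.59 + £71.82 = £771.41
Saving = £183.54 − £771.41 = −£587.87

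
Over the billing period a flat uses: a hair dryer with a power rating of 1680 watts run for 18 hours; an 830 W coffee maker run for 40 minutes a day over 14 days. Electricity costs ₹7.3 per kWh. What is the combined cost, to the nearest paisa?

hair dryer: 1.68 kW × 18 h = 30.24 kWh
coffee maker: Runtime = 40 min × 14 = 560 min = 9.333333… h
coffee maker: 0.83 kW × 9.333333… h = 7.746666… kWh
Total energy = 37.986666… kWh
Cost = 37.986666… × ₹7.3 = ₹277.30

₹277.30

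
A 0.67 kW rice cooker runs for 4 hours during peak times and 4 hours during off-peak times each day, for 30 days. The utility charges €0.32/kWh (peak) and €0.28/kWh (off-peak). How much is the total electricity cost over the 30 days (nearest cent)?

€48.24

Peak energy = 0.67 kW × 4 h × 30 = 80.4 kWh
Off-peak energy = 0.67 kW × 4 h × 30 = 80.4 kWh
Cost = 80.4 × €0.32 + 80.4 × €0.28 = €25.728 + €22.512 = €48.24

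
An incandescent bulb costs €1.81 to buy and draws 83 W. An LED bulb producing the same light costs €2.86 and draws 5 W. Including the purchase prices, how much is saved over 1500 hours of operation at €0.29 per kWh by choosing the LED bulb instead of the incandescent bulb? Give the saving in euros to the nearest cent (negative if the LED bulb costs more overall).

incandescent bulb: €1.81 + (83/1000) kW × 1500 h × €0.29 = €1.81 + €36.105 = €37.915
LED bulb: €2.86 + (5/1000) kW × 1500 h × €0.29 = €2.86 + €2.175 = €5.035
Saving = €37.915 − €5.035 = €32.88

€32.88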